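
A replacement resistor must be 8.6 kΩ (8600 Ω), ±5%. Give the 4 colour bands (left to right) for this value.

grey, blue, red, gold

8600 Ω = 86 × 10^2.
8 → grey
6 → blue
Multiplier 10^2 → red.
±5% tolerance → gold.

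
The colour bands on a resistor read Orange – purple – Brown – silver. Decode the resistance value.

370 Ω

Orange → 3 (first significant figure)
Violet → 7 (second significant figure)
Brown → ×10 multiplier
37 × 10 = 370 Ω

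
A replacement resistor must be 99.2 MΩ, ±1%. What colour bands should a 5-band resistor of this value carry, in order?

99200000 Ω = 992 × 10^5.
9 → white
9 → white
2 → red
Multiplier 10^5 → green.
±1% tolerance → brown.

white, white, red, green, brown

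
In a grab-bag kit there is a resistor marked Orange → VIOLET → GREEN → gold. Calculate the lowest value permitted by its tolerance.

3515000 Ω

Orange → 3 (first significant figure)
Violet → 7 (second significant figure)
Green → ×10^5 multiplier
Gold → ±5% tolerance
37 × 100000 = 3700000 Ω
Lowest = 3700000 × (1 − 5/100) = 3515000 Ω.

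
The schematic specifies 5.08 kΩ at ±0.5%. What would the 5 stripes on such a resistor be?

5080 Ω = 508 × 10^1.
5 → green
0 → black
8 → grey
Multiplier 10^1 → brown.
±0.5% tolerance → green.

green, black, grey, brown, green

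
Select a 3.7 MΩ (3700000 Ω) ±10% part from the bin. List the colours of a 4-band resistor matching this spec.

orange, violet, green, silver

3700000 Ω = 37 × 10^5.
3 → orange
7 → violet
Multiplier 10^5 → green.
±10% tolerance → silver.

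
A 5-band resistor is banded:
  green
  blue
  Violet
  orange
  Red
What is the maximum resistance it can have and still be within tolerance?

Green → 5 (first significant figure)
Blue → 6 (second significant figure)
Violet → 7 (third significant figure)
Orange → ×10^3 multiplier
Red → ±2% tolerance
567 × 1000 = 567000 Ω
Maximum = 567000 × (1 + 2/100) = 578340 Ω.

578340 Ω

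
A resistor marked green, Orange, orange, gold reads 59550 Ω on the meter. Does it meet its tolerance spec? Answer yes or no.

Green → 5 (first significant figure)
Orange → 3 (second significant figure)
Orange → ×10^3 multiplier
Gold → ±5% tolerance
53 × 1000 = 53000 Ω
Allowed range: 50350 Ω to 55650 Ω.
59550 Ω lies outside that range.

no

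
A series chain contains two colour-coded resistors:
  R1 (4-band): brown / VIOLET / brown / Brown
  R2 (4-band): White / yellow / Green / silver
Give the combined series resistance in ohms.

R1: brown, violet → 17; brown ×10 → 170 Ω.
R2: white, yellow → 94; green ×10^5 → 9400000 Ω.
Series: 170 + 9400000 = 9400170 Ω.

9400170 Ω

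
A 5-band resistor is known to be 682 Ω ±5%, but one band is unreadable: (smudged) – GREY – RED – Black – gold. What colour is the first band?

blue

682 Ω = 682 × 10^0.
The first band gives digit 6 of the significand, and 6 is blue.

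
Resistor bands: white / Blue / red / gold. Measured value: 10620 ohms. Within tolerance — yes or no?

White → 9 (first significant figure)
Blue → 6 (second significant figure)
Red → ×10^2 multiplier
Gold → ±5% tolerance
96 × 100 = 9600 Ω
Allowed range: 9120 Ω to 10080 Ω.
10620 ohms lies outside that range.

no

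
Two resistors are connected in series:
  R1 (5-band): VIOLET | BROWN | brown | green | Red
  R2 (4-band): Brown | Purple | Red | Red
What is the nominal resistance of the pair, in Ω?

R1: violet, brown, brown → 711; green ×10^5 → 71100000 Ω.
R2: brown, violet → 17; red ×10^2 → 1700 Ω.
Series: 71100000 + 1700 = 71101700 Ω.

71101700 Ω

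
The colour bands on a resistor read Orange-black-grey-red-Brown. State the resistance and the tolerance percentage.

Orange → 3 (first significant figure)
Black → 0 (second significant figure)
Grey → 8 (third significant figure)
Red → ×10^2 multiplier
Brown → ±1% tolerance
308 × 100 = 30800 Ω

30800 Ω ±1%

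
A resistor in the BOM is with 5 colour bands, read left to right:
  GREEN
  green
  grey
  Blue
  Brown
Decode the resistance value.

558000000 Ω

Green → 5 (first significant figure)
Green → 5 (second significant figure)
Grey → 8 (third significant figure)
Blue → ×10^6 multiplier
558 × 1000000 = 558000000 Ω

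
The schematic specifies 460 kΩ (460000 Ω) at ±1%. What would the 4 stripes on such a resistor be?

460000 Ω = 46 × 10^4.
4 → yellow
6 → blue
Multiplier 10^4 → yellow.
±1% tolerance → brown.

yellow, blue, yellow, brown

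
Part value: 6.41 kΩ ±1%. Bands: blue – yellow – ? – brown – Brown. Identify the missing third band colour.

brown

6410 Ω = 641 × 10^1.
The third band gives digit 1 of the significand, and 1 is brown.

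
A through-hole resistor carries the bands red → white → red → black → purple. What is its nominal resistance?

292 Ω

Red → 2 (first significant figure)
White → 9 (second significant figure)
Red → 2 (third significant figure)
Black → ×1 multiplier
292 × 1 = 292 Ω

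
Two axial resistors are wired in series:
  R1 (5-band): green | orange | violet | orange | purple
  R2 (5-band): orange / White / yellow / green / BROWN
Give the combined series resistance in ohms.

39937000 Ω

R1: green, orange, violet → 537; orange ×10^3 → 537000 Ω.
R2: orange, white, yellow → 394; green ×10^5 → 39400000 Ω.
Series: 537000 + 39400000 = 39937000 Ω.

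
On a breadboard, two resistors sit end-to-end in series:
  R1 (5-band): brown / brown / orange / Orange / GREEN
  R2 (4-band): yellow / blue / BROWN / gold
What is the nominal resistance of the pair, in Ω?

113460 Ω

R1: brown, brown, orange → 113; orange ×10^3 → 113000 Ω.
R2: yellow, blue → 46; brown ×10 → 460 Ω.
Series: 113000 + 460 = 113460 Ω.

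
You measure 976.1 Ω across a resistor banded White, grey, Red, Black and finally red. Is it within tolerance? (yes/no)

White → 9 (first significant figure)
Grey → 8 (second significant figure)
Red → 2 (third significant figure)
Black → ×1 multiplier
Red → ±2% tolerance
982 × 1 = 982 Ω
Allowed range: 962.36 Ω to 1001.64 Ω.
976.1 Ω lies inside that range.

yes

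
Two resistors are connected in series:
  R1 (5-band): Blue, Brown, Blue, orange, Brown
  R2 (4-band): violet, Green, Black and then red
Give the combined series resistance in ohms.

616075 Ω

R1: blue, brown, blue → 616; orange ×10^3 → 616000 Ω.
R2: violet, green → 75; black ×1 → 75 Ω.
Series: 616000 + 75 = 616075 Ω.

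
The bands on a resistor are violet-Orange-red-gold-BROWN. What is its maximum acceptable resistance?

73.932 Ω

Violet → 7 (first significant figure)
Orange → 3 (second significant figure)
Red → 2 (third significant figure)
Gold → ×0.1 multiplier
Brown → ±1% tolerance
732 × 0.1 = 73.2 Ω
Maximum = 73.2 × (1 + 1/100) = 73.932 Ω.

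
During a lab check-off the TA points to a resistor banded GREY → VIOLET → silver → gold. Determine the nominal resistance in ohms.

Grey → 8 (first significant figure)
Violet → 7 (second significant figure)
Silver → ×0.01 multiplier
87 × 0.01 = 0.87 Ω

0.87 Ω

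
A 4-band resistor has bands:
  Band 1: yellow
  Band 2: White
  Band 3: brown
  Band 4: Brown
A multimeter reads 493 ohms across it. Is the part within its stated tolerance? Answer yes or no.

yes

Yellow → 4 (first significant figure)
White → 9 (second significant figure)
Brown → ×10 multiplier
Brown → ±1% tolerance
49 × 10 = 490 Ω
Allowed range: 485.1 Ω to 494.9 Ω.
493 ohms lies inside that range.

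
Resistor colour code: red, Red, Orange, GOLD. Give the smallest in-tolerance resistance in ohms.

20900 Ω

Red → 2 (first significant figure)
Red → 2 (second significant figure)
Orange → ×10^3 multiplier
Gold → ±5% tolerance
22 × 1000 = 22000 Ω
Smallest = 22000 × (1 − 5/100) = 20900 Ω.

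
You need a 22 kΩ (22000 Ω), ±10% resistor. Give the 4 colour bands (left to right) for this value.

red, red, orange, silver

22000 Ω = 22 × 10^3.
2 → red
2 → red
Multiplier 10^3 → orange.
±10% tolerance → silver.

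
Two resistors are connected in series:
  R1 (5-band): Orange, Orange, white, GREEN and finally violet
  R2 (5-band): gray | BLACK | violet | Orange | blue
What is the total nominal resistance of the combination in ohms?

34707000 Ω

R1: orange, orange, white → 339; green ×10^5 → 33900000 Ω.
R2: grey, black, violet → 807; orange ×10^3 → 807000 Ω.
Series: 33900000 + 807000 = 34707000 Ω.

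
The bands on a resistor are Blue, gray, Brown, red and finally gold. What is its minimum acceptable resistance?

64695 Ω

Blue → 6 (first significant figure)
Grey → 8 (second significant figure)
Brown → 1 (third significant figure)
Red → ×10^2 multiplier
Gold → ±5% tolerance
681 × 100 = 68100 Ω
Minimum = 68100 × (1 − 5/100) = 64695 Ω.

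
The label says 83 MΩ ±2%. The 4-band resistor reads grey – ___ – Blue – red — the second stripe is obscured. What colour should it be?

83000000 Ω = 83 × 10^6.
The second band gives digit 3 of the significand, and 3 is orange.

orange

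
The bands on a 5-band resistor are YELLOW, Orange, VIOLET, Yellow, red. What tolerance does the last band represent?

±2%

The last band, red, is the tolerance band.
Red corresponds to ±2%.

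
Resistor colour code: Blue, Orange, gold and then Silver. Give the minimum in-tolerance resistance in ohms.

Blue → 6 (first significant figure)
Orange → 3 (second significant figure)
Gold → ×0.1 multiplier
Silver → ±10% tolerance
63 × 0.1 = 6.3 Ω
Minimum = 6.3 × (1 − 10/100) = 5.67 Ω.

5.67 Ω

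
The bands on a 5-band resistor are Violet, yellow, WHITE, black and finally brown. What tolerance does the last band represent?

±1%

The last band, brown, is the tolerance band.
Brown corresponds to ±1%.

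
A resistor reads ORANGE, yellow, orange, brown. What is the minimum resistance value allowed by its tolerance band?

33660 Ω

Orange → 3 (first significant figure)
Yellow → 4 (second significant figure)
Orange → ×10^3 multiplier
Brown → ±1% tolerance
34 × 1000 = 34000 Ω
Minimum = 34000 × (1 − 1/100) = 33660 Ω.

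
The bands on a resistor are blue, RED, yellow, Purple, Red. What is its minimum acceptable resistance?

Blue → 6 (first significant figure)
Red → 2 (second significant figure)
Yellow → 4 (third significant figure)
Violet → ×10^7 multiplier
Red → ±2% tolerance
624 × 10000000 = 6240000000 Ω
Minimum = 6240000000 × (1 − 2/100) = 6115200000 Ω.

6115200000 Ω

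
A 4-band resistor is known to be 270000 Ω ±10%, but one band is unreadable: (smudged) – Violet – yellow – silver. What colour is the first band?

red

270000 Ω = 27 × 10^4.
The first band gives digit 2 of the significand, and 2 is red.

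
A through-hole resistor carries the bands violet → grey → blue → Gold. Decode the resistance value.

Violet → 7 (first significant figure)
Grey → 8 (second significant figure)
Blue → ×10^6 multiplier
78 × 1000000 = 78000000 Ω

78000000 Ω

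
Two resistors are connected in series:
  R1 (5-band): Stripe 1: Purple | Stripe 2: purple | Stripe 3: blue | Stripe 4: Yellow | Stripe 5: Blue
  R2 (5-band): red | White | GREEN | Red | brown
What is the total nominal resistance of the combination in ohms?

R1: violet, violet, blue → 776; yellow ×10^4 → 7760000 Ω.
R2: red, white, green → 295; red ×10^2 → 29500 Ω.
Series: 7760000 + 29500 = 7789500 Ω.

7789500 Ω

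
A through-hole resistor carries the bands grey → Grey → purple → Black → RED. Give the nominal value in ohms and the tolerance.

887 Ω ±2%

Grey → 8 (first significant figure)
Grey → 8 (second significant figure)
Violet → 7 (third significant figure)
Black → ×1 multiplier
Red → ±2% tolerance
887 × 1 = 887 Ω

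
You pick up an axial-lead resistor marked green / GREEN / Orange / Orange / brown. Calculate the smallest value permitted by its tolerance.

547470 Ω

Green → 5 (first significant figure)
Green → 5 (second significant figure)
Orange → 3 (third significant figure)
Orange → ×10^3 multiplier
Brown → ±1% tolerance
553 × 1000 = 553000 Ω
Smallest = 553000 × (1 − 1/100) = 547470 Ω.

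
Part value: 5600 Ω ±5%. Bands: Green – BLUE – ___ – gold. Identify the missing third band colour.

5600 Ω = 56 × 10^2.
The third band is the multiplier, 10^2, which is red.

red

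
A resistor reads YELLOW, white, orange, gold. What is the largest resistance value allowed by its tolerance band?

Yellow → 4 (first significant figure)
White → 9 (second significant figure)
Orange → ×10^3 multiplier
Gold → ±5% tolerance
49 × 1000 = 49000 Ω
Largest = 49000 × (1 + 5/100) = 51450 Ω.

51450 Ω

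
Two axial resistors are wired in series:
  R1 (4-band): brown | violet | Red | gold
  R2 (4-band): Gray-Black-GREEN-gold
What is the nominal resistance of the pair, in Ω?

R1: brown, violet → 17; red ×10^2 → 1700 Ω.
R2: grey, black → 80; green ×10^5 → 8000000 Ω.
Series: 1700 + 8000000 = 8001700 Ω.

8001700 Ω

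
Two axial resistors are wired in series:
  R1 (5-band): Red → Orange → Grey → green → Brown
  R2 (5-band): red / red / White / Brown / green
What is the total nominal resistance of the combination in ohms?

23802290 Ω

R1: red, orange, grey → 238; green ×10^5 → 23800000 Ω.
R2: red, red, white → 229; brown ×10 → 2290 Ω.
Series: 23800000 + 2290 = 23802290 Ω.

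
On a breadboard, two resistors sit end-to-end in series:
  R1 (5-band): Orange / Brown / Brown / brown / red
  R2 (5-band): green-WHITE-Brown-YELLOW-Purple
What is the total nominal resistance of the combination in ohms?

5913110 Ω

R1: orange, brown, brown → 311; brown ×10 → 3110 Ω.
R2: green, white, brown → 591; yellow ×10^4 → 5910000 Ω.
Series: 3110 + 5910000 = 5913110 Ω.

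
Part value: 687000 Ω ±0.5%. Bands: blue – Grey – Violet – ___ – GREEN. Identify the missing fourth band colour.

687000 Ω = 687 × 10^3.
The fourth band is the multiplier, 10^3, which is orange.

orange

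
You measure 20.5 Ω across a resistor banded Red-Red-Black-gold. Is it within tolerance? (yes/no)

Red → 2 (first significant figure)
Red → 2 (second significant figure)
Black → ×1 multiplier
Gold → ±5% tolerance
22 × 1 = 22 Ω
Allowed range: 20.9 Ω to 23.1 Ω.
20.5 Ω lies outside that range.

no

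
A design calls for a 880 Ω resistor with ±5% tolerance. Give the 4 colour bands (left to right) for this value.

grey, grey, brown, gold

880 Ω = 88 × 10^1.
8 → grey
8 → grey
Multiplier 10^1 → brown.
±5% tolerance → gold.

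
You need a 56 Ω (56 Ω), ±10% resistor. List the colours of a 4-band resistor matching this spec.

green, blue, black, silver

56 Ω = 56 × 10^0.
5 → green
6 → blue
Multiplier 10^0 → black.
±10% tolerance → silver.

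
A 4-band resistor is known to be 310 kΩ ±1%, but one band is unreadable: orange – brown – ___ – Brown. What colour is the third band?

yellow

310000 Ω = 31 × 10^4.
The third band is the multiplier, 10^4, which is yellow.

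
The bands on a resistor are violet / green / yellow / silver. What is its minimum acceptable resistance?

675000 Ω

Violet → 7 (first significant figure)
Green → 5 (second significant figure)
Yellow → ×10^4 multiplier
Silver → ±10% tolerance
75 × 10000 = 750000 Ω
Minimum = 750000 × (1 − 10/100) = 675000 Ω.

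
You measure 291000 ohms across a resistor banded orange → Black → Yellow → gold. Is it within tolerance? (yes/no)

Orange → 3 (first significant figure)
Black → 0 (second significant figure)
Yellow → ×10^4 multiplier
Gold → ±5% tolerance
30 × 10000 = 300000 Ω
Allowed range: 285000 Ω to 315000 Ω.
291000 ohms lies inside that range.

yes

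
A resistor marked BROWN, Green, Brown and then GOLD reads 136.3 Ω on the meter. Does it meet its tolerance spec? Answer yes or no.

Brown → 1 (first significant figure)
Green → 5 (second significant figure)
Brown → ×10 multiplier
Gold → ±5% tolerance
15 × 10 = 150 Ω
Allowed range: 142.5 Ω to 157.5 Ω.
136.3 Ω lies outside that range.

no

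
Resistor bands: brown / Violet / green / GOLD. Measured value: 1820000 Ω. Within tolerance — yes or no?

Brown → 1 (first significant figure)
Violet → 7 (second significant figure)
Green → ×10^5 multiplier
Gold → ±5% tolerance
17 × 100000 = 1700000 Ω
Allowed range: 1615000 Ω to 1785000 Ω.
1820000 Ω lies outside that range.

no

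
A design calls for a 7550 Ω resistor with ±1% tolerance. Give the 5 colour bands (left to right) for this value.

7550 Ω = 755 × 10^1.
7 → violet
5 → green
5 → green
Multiplier 10^1 → brown.
±1% tolerance → brown.

violet, green, green, brown, brown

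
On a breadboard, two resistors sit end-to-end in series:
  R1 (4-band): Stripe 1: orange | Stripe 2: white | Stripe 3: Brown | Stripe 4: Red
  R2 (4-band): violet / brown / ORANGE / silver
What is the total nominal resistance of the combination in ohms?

R1: orange, white → 39; brown ×10 → 390 Ω.
R2: violet, brown → 71; orange ×10^3 → 71000 Ω.
Series: 390 + 71000 = 71390 Ω.

71390 Ω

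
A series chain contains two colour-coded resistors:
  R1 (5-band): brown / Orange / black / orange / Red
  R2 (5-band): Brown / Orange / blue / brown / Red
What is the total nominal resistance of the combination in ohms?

131360 Ω

R1: brown, orange, black → 130; orange ×10^3 → 130000 Ω.
R2: brown, orange, blue → 136; brown ×10 → 1360 Ω.
Series: 130000 + 1360 = 131360 Ω.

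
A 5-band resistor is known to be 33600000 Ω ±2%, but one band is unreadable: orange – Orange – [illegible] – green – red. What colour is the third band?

blue

33600000 Ω = 336 × 10^5.
The third band gives digit 6 of the significand, and 6 is blue.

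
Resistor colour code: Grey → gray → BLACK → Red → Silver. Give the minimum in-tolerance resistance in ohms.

79200 Ω

Grey → 8 (first significant figure)
Grey → 8 (second significant figure)
Black → 0 (third significant figure)
Red → ×10^2 multiplier
Silver → ±10% tolerance
880 × 100 = 88000 Ω
Minimum = 88000 × (1 − 10/100) = 79200 Ω.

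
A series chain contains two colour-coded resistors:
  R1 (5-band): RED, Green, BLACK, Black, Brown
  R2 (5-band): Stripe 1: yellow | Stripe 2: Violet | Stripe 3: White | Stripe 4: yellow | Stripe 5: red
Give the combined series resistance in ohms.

4790250 Ω

R1: red, green, black → 250; black ×1 → 250 Ω.
R2: yellow, violet, white → 479; yellow ×10^4 → 4790000 Ω.
Series: 250 + 4790000 = 4790250 Ω.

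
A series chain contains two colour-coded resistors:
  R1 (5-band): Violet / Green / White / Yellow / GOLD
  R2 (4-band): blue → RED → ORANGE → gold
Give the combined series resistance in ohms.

7652000 Ω

R1: violet, green, white → 759; yellow ×10^4 → 7590000 Ω.
R2: blue, red → 62; orange ×10^3 → 62000 Ω.
Series: 7590000 + 62000 = 7652000 Ω.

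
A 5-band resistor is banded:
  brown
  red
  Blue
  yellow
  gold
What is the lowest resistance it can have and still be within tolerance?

1197000 Ω

Brown → 1 (first significant figure)
Red → 2 (second significant figure)
Blue → 6 (third significant figure)
Yellow → ×10^4 multiplier
Gold → ±5% tolerance
126 × 10000 = 1260000 Ω
Lowest = 1260000 × (1 − 5/100) = 1197000 Ω.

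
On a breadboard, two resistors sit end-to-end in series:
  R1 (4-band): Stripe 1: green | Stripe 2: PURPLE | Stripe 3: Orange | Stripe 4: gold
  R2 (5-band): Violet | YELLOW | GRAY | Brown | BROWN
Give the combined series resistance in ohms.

R1: green, violet → 57; orange ×10^3 → 57000 Ω.
R2: violet, yellow, grey → 748; brown ×10 → 7480 Ω.
Series: 57000 + 7480 = 64480 Ω.

64480 Ω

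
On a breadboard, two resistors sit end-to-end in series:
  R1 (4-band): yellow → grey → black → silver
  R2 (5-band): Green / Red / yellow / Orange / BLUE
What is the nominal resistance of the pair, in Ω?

524048 Ω

R1: yellow, grey → 48; black ×1 → 48 Ω.
R2: green, red, yellow → 524; orange ×10^3 → 524000 Ω.
Series: 48 + 524000 = 524048 Ω.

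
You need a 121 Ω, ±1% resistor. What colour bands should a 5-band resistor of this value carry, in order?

brown, red, brown, black, brown

121 Ω = 121 × 10^0.
1 → brown
2 → red
1 → brown
Multiplier 10^0 → black.
±1% tolerance → brown.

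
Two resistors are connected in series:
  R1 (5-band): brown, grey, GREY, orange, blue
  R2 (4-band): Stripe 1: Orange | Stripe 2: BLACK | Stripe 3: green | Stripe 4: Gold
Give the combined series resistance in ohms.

3188000 Ω

R1: brown, grey, grey → 188; orange ×10^3 → 188000 Ω.
R2: orange, black → 30; green ×10^5 → 3000000 Ω.
Series: 188000 + 3000000 = 3188000 Ω.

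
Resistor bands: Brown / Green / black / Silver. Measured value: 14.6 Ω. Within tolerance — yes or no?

Brown → 1 (first significant figure)
Green → 5 (second significant figure)
Black → ×1 multiplier
Silver → ±10% tolerance
15 × 1 = 15 Ω
Allowed range: 13.5 Ω to 16.5 Ω.
14.6 Ω lies inside that range.

yes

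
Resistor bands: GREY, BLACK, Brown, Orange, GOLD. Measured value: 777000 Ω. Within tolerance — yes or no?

yes

Grey → 8 (first significant figure)
Black → 0 (second significant figure)
Brown → 1 (third significant figure)
Orange → ×10^3 multiplier
Gold → ±5% tolerance
801 × 1000 = 801000 Ω
Allowed range: 760950 Ω to 841050 Ω.
777000 Ω lies inside that range.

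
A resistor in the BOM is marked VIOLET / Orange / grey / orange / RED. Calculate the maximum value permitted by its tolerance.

752760 Ω

Violet → 7 (first significant figure)
Orange → 3 (second significant figure)
Grey → 8 (third significant figure)
Orange → ×10^3 multiplier
Red → ±2% tolerance
738 × 1000 = 738000 Ω
Maximum = 738000 × (1 + 2/100) = 752760 Ω.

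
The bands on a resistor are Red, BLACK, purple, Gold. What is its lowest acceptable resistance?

Red → 2 (first significant figure)
Black → 0 (second significant figure)
Violet → ×10^7 multiplier
Gold → ±5% tolerance
20 × 10000000 = 200000000 Ω
Lowest = 200000000 × (1 − 5/100) = 190000000 Ω.

190000000 Ω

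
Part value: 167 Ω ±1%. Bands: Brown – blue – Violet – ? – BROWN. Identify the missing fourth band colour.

167 Ω = 167 × 10^0.
The fourth band is the multiplier, 10^0, which is black.

black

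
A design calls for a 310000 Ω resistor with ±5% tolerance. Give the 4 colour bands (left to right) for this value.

orange, brown, yellow, gold

310000 Ω = 31 × 10^4.
3 → orange
1 → brown
Multiplier 10^4 → yellow.
±5% tolerance → gold.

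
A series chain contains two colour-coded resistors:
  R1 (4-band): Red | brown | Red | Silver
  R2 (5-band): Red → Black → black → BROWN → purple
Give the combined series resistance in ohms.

R1: red, brown → 21; red ×10^2 → 2100 Ω.
R2: red, black, black → 200; brown ×10 → 2000 Ω.
Series: 2100 + 2000 = 4100 Ω.

4100 Ω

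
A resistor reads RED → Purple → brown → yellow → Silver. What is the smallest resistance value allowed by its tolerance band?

Red → 2 (first significant figure)
Violet → 7 (second significant figure)
Brown → 1 (third significant figure)
Yellow → ×10^4 multiplier
Silver → ±10% tolerance
271 × 10000 = 2710000 Ω
Smallest = 2710000 × (1 − 10/100) = 2439000 Ω.

2439000 Ω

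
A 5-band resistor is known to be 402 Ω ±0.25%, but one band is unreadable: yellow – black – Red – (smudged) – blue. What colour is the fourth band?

black

402 Ω = 402 × 10^0.
The fourth band is the multiplier, 10^0, which is black.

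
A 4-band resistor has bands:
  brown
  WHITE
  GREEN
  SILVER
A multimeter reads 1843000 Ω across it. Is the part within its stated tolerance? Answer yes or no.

yes

Brown → 1 (first significant figure)
White → 9 (second significant figure)
Green → ×10^5 multiplier
Silver → ±10% tolerance
19 × 100000 = 1900000 Ω
Allowed range: 1710000 Ω to 2090000 Ω.
1843000 Ω lies inside that range.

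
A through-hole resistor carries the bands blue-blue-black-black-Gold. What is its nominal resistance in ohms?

Blue → 6 (first significant figure)
Blue → 6 (second significant figure)
Black → 0 (third significant figure)
Black → ×1 multiplier
660 × 1 = 660 Ω

660 Ω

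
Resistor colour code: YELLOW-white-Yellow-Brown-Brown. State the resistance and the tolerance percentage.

Yellow → 4 (first significant figure)
White → 9 (second significant figure)
Yellow → 4 (third significant figure)
Brown → ×10 multiplier
Brown → ±1% tolerance
494 × 10 = 4940 Ω

4940 Ω ±1%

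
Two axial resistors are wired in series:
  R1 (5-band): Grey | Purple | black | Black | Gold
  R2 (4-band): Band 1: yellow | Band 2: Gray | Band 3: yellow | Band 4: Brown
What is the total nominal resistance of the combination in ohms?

R1: grey, violet, black → 870; black ×1 → 870 Ω.
R2: yellow, grey → 48; yellow ×10^4 → 480000 Ω.
Series: 870 + 480000 = 480870 Ω.

480870 Ω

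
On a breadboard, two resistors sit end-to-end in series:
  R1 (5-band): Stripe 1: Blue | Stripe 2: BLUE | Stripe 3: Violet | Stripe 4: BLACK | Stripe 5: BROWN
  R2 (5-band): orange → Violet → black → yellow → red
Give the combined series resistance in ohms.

R1: blue, blue, violet → 667; black ×1 → 667 Ω.
R2: orange, violet, black → 370; yellow ×10^4 → 3700000 Ω.
Series: 667 + 3700000 = 3700667 Ω.

3700667 Ω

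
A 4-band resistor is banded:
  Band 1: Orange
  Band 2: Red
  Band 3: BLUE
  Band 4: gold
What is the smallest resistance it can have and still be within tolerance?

Orange → 3 (first significant figure)
Red → 2 (second significant figure)
Blue → ×10^6 multiplier
Gold → ±5% tolerance
32 × 1000000 = 32000000 Ω
Smallest = 32000000 × (1 − 5/100) = 30400000 Ω.

30400000 Ω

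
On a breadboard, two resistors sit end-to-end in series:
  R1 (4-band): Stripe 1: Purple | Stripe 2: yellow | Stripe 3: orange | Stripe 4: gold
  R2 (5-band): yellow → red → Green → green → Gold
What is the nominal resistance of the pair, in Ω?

42574000 Ω

R1: violet, yellow → 74; orange ×10^3 → 74000 Ω.
R2: yellow, red, green → 425; green ×10^5 → 42500000 Ω.
Series: 74000 + 42500000 = 42574000 Ω.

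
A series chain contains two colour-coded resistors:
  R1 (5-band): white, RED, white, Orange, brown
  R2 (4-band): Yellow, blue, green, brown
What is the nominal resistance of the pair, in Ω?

R1: white, red, white → 929; orange ×10^3 → 929000 Ω.
R2: yellow, blue → 46; green ×10^5 → 4600000 Ω.
Series: 929000 + 4600000 = 5529000 Ω.

5529000 Ω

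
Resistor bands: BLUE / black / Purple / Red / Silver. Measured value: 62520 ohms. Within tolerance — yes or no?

Blue → 6 (first significant figure)
Black → 0 (second significant figure)
Violet → 7 (third significant figure)
Red → ×10^2 multiplier
Silver → ±10% tolerance
607 × 100 = 60700 Ω
Allowed range: 54630 Ω to 66770 Ω.
62520 ohms lies inside that range.

yes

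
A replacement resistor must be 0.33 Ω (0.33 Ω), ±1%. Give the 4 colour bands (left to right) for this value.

orange, orange, silver, brown

0.33 Ω = 33 × 10^-2.
3 → orange
3 → orange
Multiplier 10^-2 → silver.
±1% tolerance → brown.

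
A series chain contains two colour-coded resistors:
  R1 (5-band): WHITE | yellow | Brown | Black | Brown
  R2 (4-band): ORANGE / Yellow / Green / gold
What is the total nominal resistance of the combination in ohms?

3400941 Ω

R1: white, yellow, brown → 941; black ×1 → 941 Ω.
R2: orange, yellow → 34; green ×10^5 → 3400000 Ω.
Series: 941 + 3400000 = 3400941 Ω.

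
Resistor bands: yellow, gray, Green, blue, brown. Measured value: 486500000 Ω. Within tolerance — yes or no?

yes

Yellow → 4 (first significant figure)
Grey → 8 (second significant figure)
Green → 5 (third significant figure)
Blue → ×10^6 multiplier
Brown → ±1% tolerance
485 × 1000000 = 485000000 Ω
Allowed range: 480150000 Ω to 489850000 Ω.
486500000 Ω lies inside that range.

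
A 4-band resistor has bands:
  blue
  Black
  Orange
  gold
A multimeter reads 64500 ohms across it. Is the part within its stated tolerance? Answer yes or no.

Blue → 6 (first significant figure)
Black → 0 (second significant figure)
Orange → ×10^3 multiplier
Gold → ±5% tolerance
60 × 1000 = 60000 Ω
Allowed range: 57000 Ω to 63000 Ω.
64500 ohms lies outside that range.

no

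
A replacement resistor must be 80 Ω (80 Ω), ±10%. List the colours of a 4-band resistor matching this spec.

80 Ω = 80 × 10^0.
8 → grey
0 → black
Multiplier 10^0 → black.
±10% tolerance → silver.

grey, black, black, silver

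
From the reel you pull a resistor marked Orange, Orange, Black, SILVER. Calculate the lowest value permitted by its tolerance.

29.7 Ω

Orange → 3 (first significant figure)
Orange → 3 (second significant figure)
Black → ×1 multiplier
Silver → ±10% tolerance
33 × 1 = 33 Ω
Lowest = 33 × (1 − 10/100) = 29.7 Ω.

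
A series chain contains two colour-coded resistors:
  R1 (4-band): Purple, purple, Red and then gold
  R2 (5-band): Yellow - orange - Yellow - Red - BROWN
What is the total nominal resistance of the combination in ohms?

R1: violet, violet → 77; red ×10^2 → 7700 Ω.
R2: yellow, orange, yellow → 434; red ×10^2 → 43400 Ω.
Series: 7700 + 43400 = 51100 Ω.

51100 Ω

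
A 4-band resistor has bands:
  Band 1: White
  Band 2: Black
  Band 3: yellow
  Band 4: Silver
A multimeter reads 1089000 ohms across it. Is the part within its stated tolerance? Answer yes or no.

White → 9 (first significant figure)
Black → 0 (second significant figure)
Yellow → ×10^4 multiplier
Silver → ±10% tolerance
90 × 10000 = 900000 Ω
Allowed range: 810000 Ω to 990000 Ω.
1089000 ohms lies outside that range.

no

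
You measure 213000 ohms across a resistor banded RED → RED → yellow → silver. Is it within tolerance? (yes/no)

yes

Red → 2 (first significant figure)
Red → 2 (second significant figure)
Yellow → ×10^4 multiplier
Silver → ±10% tolerance
22 × 10000 = 220000 Ω
Allowed range: 198000 Ω to 242000 Ω.
213000 ohms lies inside that range.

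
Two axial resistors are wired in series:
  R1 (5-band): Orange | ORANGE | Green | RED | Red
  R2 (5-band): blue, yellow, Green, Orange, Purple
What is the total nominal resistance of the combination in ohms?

678500 Ω

R1: orange, orange, green → 335; red ×10^2 → 33500 Ω.
R2: blue, yellow, green → 645; orange ×10^3 → 645000 Ω.
Series: 33500 + 645000 = 678500 Ω.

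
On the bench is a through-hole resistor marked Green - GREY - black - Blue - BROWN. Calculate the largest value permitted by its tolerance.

Green → 5 (first significant figure)
Grey → 8 (second significant figure)
Black → 0 (third significant figure)
Blue → ×10^6 multiplier
Brown → ±1% tolerance
580 × 1000000 = 580000000 Ω
Largest = 580000000 × (1 + 1/100) = 585800000 Ω.

585800000 Ω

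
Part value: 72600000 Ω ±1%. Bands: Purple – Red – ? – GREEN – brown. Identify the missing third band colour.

72600000 Ω = 726 × 10^5.
The third band gives digit 6 of the significand, and 6 is blue.

blue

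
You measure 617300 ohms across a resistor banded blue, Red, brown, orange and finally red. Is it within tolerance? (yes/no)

yes

Blue → 6 (first significant figure)
Red → 2 (second significant figure)
Brown → 1 (third significant figure)
Orange → ×10^3 multiplier
Red → ±2% tolerance
621 × 1000 = 621000 Ω
Allowed range: 608580 Ω to 633420 Ω.
617300 ohms lies inside that range.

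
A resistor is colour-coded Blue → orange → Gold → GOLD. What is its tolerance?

The last band, gold, is the tolerance band.
Gold corresponds to ±5%.

±5%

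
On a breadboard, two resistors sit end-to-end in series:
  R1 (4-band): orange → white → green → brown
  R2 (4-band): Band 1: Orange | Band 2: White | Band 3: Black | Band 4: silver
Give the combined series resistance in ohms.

R1: orange, white → 39; green ×10^5 → 3900000 Ω.
R2: orange, white → 39; black ×1 → 39 Ω.
Series: 3900000 + 39 = 3900039 Ω.

3900039 Ω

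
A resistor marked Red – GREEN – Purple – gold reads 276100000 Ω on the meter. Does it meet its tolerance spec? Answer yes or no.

no

Red → 2 (first significant figure)
Green → 5 (second significant figure)
Violet → ×10^7 multiplier
Gold → ±5% tolerance
25 × 10000000 = 250000000 Ω
Allowed range: 237500000 Ω to 262500000 Ω.
276100000 Ω lies outside that range.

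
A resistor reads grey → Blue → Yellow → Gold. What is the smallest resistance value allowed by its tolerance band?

Grey → 8 (first significant figure)
Blue → 6 (second significant figure)
Yellow → ×10^4 multiplier
Gold → ±5% tolerance
86 × 10000 = 860000 Ω
Smallest = 860000 × (1 − 5/100) = 817000 Ω.

817000 Ω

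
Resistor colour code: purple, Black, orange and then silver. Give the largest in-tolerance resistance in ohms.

77000 Ω

Violet → 7 (first significant figure)
Black → 0 (second significant figure)
Orange → ×10^3 multiplier
Silver → ±10% tolerance
70 × 1000 = 70000 Ω
Largest = 70000 × (1 + 10/100) = 77000 Ω.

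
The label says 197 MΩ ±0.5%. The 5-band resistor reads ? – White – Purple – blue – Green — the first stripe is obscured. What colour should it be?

brown

197000000 Ω = 197 × 10^6.
The first band gives digit 1 of the significand, and 1 is brown.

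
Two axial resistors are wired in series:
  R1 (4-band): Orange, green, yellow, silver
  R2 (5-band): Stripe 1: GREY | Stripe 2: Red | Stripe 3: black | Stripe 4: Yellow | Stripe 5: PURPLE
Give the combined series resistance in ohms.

R1: orange, green → 35; yellow ×10^4 → 350000 Ω.
R2: grey, red, black → 820; yellow ×10^4 → 8200000 Ω.
Series: 350000 + 8200000 = 8550000 Ω.

8550000 Ω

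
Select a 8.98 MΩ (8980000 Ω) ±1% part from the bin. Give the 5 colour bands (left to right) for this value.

grey, white, grey, yellow, brown

8980000 Ω = 898 × 10^4.
8 → grey
9 → white
8 → grey
Multiplier 10^4 → yellow.
±1% tolerance → brown.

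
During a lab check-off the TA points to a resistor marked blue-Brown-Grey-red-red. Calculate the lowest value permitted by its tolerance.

60564 Ω

Blue → 6 (first significant figure)
Brown → 1 (second significant figure)
Grey → 8 (third significant figure)
Red → ×10^2 multiplier
Red → ±2% tolerance
618 × 100 = 61800 Ω
Lowest = 61800 × (1 − 2/100) = 60564 Ω.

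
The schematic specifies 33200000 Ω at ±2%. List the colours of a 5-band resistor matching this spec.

orange, orange, red, green, red

33200000 Ω = 332 × 10^5.
3 → orange
3 → orange
2 → red
Multiplier 10^5 → green.
±2% tolerance → red.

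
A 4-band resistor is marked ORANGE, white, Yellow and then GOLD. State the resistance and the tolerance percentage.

390000 Ω ±5%

Orange → 3 (first significant figure)
White → 9 (second significant figure)
Yellow → ×10^4 multiplier
Gold → ±5% tolerance
39 × 10000 = 390000 Ω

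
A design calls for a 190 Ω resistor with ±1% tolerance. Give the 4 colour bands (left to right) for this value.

190 Ω = 19 × 10^1.
1 → brown
9 → white
Multiplier 10^1 → brown.
±1% tolerance → brown.

brown, white, brown, brown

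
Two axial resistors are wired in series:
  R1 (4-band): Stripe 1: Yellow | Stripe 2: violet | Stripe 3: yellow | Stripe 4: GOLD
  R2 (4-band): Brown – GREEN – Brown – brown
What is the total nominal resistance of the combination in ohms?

R1: yellow, violet → 47; yellow ×10^4 → 470000 Ω.
R2: brown, green → 15; brown ×10 → 150 Ω.
Series: 470000 + 150 = 470150 Ω.

470150 Ω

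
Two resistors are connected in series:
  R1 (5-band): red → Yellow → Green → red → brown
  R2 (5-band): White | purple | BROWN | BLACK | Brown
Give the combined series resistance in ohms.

R1: red, yellow, green → 245; red ×10^2 → 24500 Ω.
R2: white, violet, brown → 971; black ×1 → 971 Ω.
Series: 24500 + 971 = 25471 Ω.

25471 Ω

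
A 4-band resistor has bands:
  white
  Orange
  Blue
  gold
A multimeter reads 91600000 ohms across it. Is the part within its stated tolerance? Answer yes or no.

White → 9 (first significant figure)
Orange → 3 (second significant figure)
Blue → ×10^6 multiplier
Gold → ±5% tolerance
93 × 1000000 = 93000000 Ω
Allowed range: 88350000 Ω to 97650000 Ω.
91600000 ohms lies inside that range.

yes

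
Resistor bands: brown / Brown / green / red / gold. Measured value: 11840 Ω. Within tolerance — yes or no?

Brown → 1 (first significant figure)
Brown → 1 (second significant figure)
Green → 5 (third significant figure)
Red → ×10^2 multiplier
Gold → ±5% tolerance
115 × 100 = 11500 Ω
Allowed range: 10925 Ω to 12075 Ω.
11840 Ω lies inside that range.

yes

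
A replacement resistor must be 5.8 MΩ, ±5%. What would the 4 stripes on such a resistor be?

5800000 Ω = 58 × 10^5.
5 → green
8 → grey
Multiplier 10^5 → green.
±5% tolerance → gold.

green, grey, green, gold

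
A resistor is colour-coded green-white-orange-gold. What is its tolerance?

The last band, gold, is the tolerance band.
Gold corresponds to ±5%.

±5%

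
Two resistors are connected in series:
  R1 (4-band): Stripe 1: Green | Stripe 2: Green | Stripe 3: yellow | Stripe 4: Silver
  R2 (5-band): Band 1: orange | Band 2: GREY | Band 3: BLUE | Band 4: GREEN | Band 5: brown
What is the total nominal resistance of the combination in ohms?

R1: green, green → 55; yellow ×10^4 → 550000 Ω.
R2: orange, grey, blue → 386; green ×10^5 → 38600000 Ω.
Series: 550000 + 38600000 = 39150000 Ω.

39150000 Ω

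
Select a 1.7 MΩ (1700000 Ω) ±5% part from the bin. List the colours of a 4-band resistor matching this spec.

1700000 Ω = 17 × 10^5.
1 → brown
7 → violet
Multiplier 10^5 → green.
±5% tolerance → gold.

brown, violet, green, gold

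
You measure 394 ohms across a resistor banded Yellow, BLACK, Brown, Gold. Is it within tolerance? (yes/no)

Yellow → 4 (first significant figure)
Black → 0 (second significant figure)
Brown → ×10 multiplier
Gold → ±5% tolerance
40 × 10 = 400 Ω
Allowed range: 380 Ω to 420 Ω.
394 ohms lies inside that range.

yes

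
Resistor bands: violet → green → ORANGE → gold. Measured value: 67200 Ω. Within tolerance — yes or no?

no

Violet → 7 (first significant figure)
Green → 5 (second significant figure)
Orange → ×10^3 multiplier
Gold → ±5% tolerance
75 × 1000 = 75000 Ω
Allowed range: 71250 Ω to 78750 Ω.
67200 Ω lies outside that range.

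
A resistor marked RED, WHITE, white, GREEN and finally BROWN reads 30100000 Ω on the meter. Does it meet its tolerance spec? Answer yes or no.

yes

Red → 2 (first significant figure)
White → 9 (second significant figure)
White → 9 (third significant figure)
Green → ×10^5 multiplier
Brown → ±1% tolerance
299 × 100000 = 29900000 Ω
Allowed range: 29601000 Ω to 30199000 Ω.
30100000 Ω lies inside that range.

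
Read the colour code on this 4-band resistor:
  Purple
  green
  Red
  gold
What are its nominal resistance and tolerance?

Violet → 7 (first significant figure)
Green → 5 (second significant figure)
Red → ×10^2 multiplier
Gold → ±5% tolerance
75 × 100 = 7500 Ω

7500 Ω ±5%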